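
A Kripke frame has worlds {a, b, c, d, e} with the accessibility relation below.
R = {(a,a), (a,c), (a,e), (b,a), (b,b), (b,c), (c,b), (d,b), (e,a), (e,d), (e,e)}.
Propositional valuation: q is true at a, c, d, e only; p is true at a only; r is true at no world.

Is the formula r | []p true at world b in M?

No

At b: r is false, []p is false, so r | []p is false.
  At b: []p requires p at every successor {a, b, c}.
    p fails at b, so []p is false at b.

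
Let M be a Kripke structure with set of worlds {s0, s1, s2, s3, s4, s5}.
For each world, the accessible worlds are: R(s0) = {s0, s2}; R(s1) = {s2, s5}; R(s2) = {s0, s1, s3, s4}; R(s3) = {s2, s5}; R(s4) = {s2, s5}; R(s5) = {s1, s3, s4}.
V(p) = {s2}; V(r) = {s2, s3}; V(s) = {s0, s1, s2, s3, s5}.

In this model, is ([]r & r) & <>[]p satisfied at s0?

At s0: []r & r is false, <>[]p is false, so ([]r & r) & <>[]p is false.
  At s0: []r is false, r is false, so []r & r is false.
    At s0: []r requires r at every successor {s0, s2}.
      r fails at s0, so []r is false at s0.
  At s0: <>[]p requires []p at some successor in {s0, s2}.
    At s0: []p is false.
    At s2: []p is false.
  So <>[]p is false at s0.

No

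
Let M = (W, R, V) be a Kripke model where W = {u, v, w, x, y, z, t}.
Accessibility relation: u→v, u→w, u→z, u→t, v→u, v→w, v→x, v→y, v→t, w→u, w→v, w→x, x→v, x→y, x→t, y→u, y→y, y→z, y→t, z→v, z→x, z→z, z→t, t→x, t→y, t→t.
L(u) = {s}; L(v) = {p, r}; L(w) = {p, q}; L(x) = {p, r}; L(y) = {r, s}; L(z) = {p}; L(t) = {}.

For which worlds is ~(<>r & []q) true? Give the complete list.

u, v, w, x, y, z, t

Let φ = ~(<>r & []q). Evaluate φ at each world:
  u (successors {v, w, z, t}): φ is true.
  v (successors {u, w, x, y, t}): φ is true.
  w (successors {u, v, x}): φ is true.
  x (successors {v, y, t}): φ is true.
  y (successors {u, y, z, t}): φ is true.
  z (successors {v, x, z, t}): φ is true.
  t (successors {x, y, t}): φ is true.
For instance, at z:
  At z: <>r & []q is false, so ~(<>r & []q) is true.
    At z: <>r is true, []q is false, so <>r & []q is false.
      At z: <>r requires r at some successor in {v, x, z, t}.
        r holds at v, so <>r is true at z.
      At z: []q requires q at every successor {v, x, z, t}.
        q fails at v, so []q is false at z.
Satisfying worlds: {u, v, w, x, y, z, t}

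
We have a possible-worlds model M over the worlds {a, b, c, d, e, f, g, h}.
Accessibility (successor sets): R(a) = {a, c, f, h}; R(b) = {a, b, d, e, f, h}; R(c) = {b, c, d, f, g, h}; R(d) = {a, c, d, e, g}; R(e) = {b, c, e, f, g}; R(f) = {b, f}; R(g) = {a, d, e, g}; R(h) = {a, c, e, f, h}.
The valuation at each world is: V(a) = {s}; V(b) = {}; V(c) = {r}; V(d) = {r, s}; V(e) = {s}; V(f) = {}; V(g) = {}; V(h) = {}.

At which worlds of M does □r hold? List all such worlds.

Let φ = □r. Evaluate φ at each world:
  a (successors {a, c, f, h}): φ is false.
  b (successors {a, b, d, e, f, h}): φ is false.
  c (successors {b, c, d, f, g, h}): φ is false.
  d (successors {a, c, d, e, g}): φ is false.
  e (successors {b, c, e, f, g}): φ is false.
  f (successors {b, f}): φ is false.
  g (successors {a, d, e, g}): φ is false.
  h (successors {a, c, e, f, h}): φ is false.
For instance, at c:
  At c: □r requires r at every successor {b, c, d, f, g, h}.
    r fails at b, so □r is false at c.
Satisfying worlds: none.

none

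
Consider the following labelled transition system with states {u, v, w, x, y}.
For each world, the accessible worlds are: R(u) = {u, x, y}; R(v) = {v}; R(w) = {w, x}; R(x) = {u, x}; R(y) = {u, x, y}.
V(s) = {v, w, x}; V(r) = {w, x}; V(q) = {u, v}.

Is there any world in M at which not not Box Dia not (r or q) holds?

Let φ = not not Box Dia not (r or q). Evaluate φ at each world:
  u (successors {u, x, y}): φ is false.
  v (successors {v}): φ is false.
  w (successors {w, x}): φ is false.
  x (successors {u, x}): φ is false.
  y (successors {u, x, y}): φ is false.
For instance, at v:
  At v: not Box Dia not (r or q) is true, so not not Box Dia not (r or q) is false.
    At v: Box Dia not (r or q) is false, so not Box Dia not (r or q) is true.
      At v: Box Dia not (r or q) requires Dia not (r or q) at every successor {v}.
        Dia not (r or q) fails at v, so Box Dia not (r or q) is false at v.

No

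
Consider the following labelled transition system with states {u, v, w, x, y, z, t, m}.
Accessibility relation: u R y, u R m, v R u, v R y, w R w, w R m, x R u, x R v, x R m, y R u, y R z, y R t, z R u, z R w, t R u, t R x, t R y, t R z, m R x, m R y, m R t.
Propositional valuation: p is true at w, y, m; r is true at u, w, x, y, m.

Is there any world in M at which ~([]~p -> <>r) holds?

Recall that []ψ holds at a world iff ψ holds at every accessible world, and <>ψ holds iff ψ holds at some accessible world.
Let φ = ~([]~p -> <>r). Evaluate φ at each world:
  u (successors {y, m}): φ is false.
  v (successors {u, y}): φ is false.
  w (successors {w, m}): φ is false.
  x (successors {u, v, m}): φ is false.
  y (successors {u, z, t}): φ is false.
  z (successors {u, w}): φ is false.
  t (successors {u, x, y, z}): φ is false.
  m (successors {x, y, t}): φ is false.
For instance, at t:
  At t: []~p -> <>r is true, so ~([]~p -> <>r) is false.
    At t: []~p is false, <>r is true, so []~p -> <>r is true.
      At t: []~p requires ~p at every successor {u, x, y, z}.
        ~p fails at y, so []~p is false at t.
      At t: <>r requires r at some successor in {u, x, y, z}.
        r holds at u, so <>r is true at t.

No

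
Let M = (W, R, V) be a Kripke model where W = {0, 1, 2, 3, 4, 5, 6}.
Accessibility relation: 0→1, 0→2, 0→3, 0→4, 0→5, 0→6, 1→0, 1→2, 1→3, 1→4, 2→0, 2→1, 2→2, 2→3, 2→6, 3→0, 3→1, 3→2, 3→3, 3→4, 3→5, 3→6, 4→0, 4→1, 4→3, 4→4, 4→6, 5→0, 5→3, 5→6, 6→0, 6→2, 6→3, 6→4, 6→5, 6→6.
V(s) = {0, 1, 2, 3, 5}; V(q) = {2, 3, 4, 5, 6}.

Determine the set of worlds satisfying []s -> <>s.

0, 1, 2, 3, 4, 5, 6

Let φ = []s -> <>s. Evaluate φ at each world:
  0 (successors {1, 2, 3, 4, 5, 6}): φ is true.
  1 (successors {0, 2, 3, 4}): φ is true.
  2 (successors {0, 1, 2, 3, 6}): φ is true.
  3 (successors {0, 1, 2, 3, 4, 5, 6}): φ is true.
  4 (successors {0, 1, 3, 4, 6}): φ is true.
  5 (successors {0, 3, 6}): φ is true.
  6 (successors {0, 2, 3, 4, 5, 6}): φ is true.
For instance, at 5:
  At 5: []s is false, <>s is true, so []s -> <>s is true.
    At 5: []s requires s at every successor {0, 3, 6}.
      s fails at 6, so []s is false at 5.
    At 5: <>s requires s at some successor in {0, 3, 6}.
      s holds at 0, so <>s is true at 5.
Satisfying worlds: {0, 1, 2, 3, 4, 5, 6}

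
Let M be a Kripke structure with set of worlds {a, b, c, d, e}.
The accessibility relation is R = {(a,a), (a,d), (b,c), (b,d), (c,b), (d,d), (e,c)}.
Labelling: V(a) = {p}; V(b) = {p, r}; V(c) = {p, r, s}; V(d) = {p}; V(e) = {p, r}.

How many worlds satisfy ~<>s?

Let φ = ~<>s. Evaluate φ at each world:
  a (successors {a, d}): φ is true.
  b (successors {c, d}): φ is false.
  c (successors {b}): φ is true.
  d (successors {d}): φ is true.
  e (successors {c}): φ is false.
For instance, at b:
  At b: <>s is true, so ~<>s is false.
    At b: <>s requires s at some successor in {c, d}.
      s holds at c, so <>s is true at b.
Satisfying worlds: {a, c, d}

3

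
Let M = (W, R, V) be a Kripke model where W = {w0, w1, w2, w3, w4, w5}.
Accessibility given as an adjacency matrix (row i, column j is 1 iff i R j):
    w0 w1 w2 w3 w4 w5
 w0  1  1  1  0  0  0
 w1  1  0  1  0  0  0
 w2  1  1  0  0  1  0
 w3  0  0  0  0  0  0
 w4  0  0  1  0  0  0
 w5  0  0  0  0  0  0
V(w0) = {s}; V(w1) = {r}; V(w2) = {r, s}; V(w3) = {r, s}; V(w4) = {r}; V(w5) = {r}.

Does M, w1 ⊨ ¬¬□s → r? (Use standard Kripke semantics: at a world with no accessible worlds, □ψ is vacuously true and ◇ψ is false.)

Yes

At w1: ¬¬□s is true, r is true, so ¬¬□s → r is true.
  At w1: ¬□s is false, so ¬¬□s is true.
    At w1: □s is true, so ¬□s is false.
      At w1: □s requires s at every successor {w0, w2}.
        At w0: s is true.
        At w2: s is true.
      So □s is true at w1.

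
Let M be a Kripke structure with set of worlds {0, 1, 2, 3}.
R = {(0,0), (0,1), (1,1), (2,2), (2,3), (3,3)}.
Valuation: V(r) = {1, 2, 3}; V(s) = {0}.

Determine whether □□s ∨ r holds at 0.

No

At 0: □□s is false, r is false, so □□s ∨ r is false.
  At 0: □□s requires □s at every successor {0, 1}.
    □s fails at 0, so □□s is false at 0.
      At 0: □s requires s at every successor {0, 1}.
        s fails at 1, so □s is false at 0.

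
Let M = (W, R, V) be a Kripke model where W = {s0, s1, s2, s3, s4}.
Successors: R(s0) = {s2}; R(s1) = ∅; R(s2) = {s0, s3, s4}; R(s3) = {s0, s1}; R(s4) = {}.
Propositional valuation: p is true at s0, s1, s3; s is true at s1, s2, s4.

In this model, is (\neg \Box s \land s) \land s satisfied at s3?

No

At s3: \neg \Box s \land s is false, s is false, so (\neg \Box s \land s) \land s is false.
  At s3: \neg \Box s is true, s is false, so \neg \Box s \land s is false.
    At s3: \Box s is false, so \neg \Box s is true.
      At s3: \Box s requires s at every successor {s0, s1}.
        s fails at s0, so \Box s is false at s3.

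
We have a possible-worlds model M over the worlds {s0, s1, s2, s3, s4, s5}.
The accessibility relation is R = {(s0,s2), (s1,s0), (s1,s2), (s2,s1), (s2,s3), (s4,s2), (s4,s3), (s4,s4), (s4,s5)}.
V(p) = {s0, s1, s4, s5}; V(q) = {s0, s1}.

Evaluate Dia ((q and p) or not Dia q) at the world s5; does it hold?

Recall that Dia ψ holds at a world iff ψ holds at some accessible world.
At s5: no accessible worlds, so Dia ((q and p) or not Dia q) is false.

No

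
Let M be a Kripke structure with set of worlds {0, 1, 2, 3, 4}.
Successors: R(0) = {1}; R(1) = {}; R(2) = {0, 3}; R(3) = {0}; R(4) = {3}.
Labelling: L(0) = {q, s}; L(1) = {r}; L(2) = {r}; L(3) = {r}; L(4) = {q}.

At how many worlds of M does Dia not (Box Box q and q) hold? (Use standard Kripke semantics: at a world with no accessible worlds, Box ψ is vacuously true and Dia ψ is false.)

3

Let φ = Dia not (Box Box q and q). Evaluate φ at each world:
  0 (successors {1}): φ is true.
  1 (successors ∅): φ is false.
  2 (successors {0, 3}): φ is true.
  3 (successors {0}): φ is false.
  4 (successors {3}): φ is true.
For instance, at 0:
  At 0: Dia not (Box Box q and q) requires not (Box Box q and q) at some successor in {1}.
    not (Box Box q and q) holds at 1, so Dia not (Box Box q and q) is true at 0.
      At 1: Box Box q and q is false, so not (Box Box q and q) is true.
Satisfying worlds: {0, 2, 4}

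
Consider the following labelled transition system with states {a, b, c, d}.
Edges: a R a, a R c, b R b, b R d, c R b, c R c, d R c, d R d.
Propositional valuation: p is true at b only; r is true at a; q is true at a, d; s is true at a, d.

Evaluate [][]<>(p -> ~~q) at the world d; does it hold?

Yes

At d: [][]<>(p -> ~~q) requires []<>(p -> ~~q) at every successor {c, d}.
    At c: []<>(p -> ~~q) requires <>(p -> ~~q) at every successor {b, c}.
      At b: <>(p -> ~~q) is true.
      At c: <>(p -> ~~q) is true.
    So []<>(p -> ~~q) is true at c.
    At d: []<>(p -> ~~q) requires <>(p -> ~~q) at every successor {c, d}.
      At c: <>(p -> ~~q) is true.
      At d: <>(p -> ~~q) is true.
    So []<>(p -> ~~q) is true at d.
So [][]<>(p -> ~~q) is true at d.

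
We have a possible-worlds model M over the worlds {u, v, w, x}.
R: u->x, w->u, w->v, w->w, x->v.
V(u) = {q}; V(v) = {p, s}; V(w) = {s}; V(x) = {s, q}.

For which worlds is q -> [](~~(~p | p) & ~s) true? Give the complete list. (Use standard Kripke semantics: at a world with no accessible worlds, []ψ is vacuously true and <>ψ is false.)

Recall that []ψ holds at a world iff ψ holds at every accessible world, and <>ψ holds iff ψ holds at some accessible world.
Let φ = q -> [](~~(~p | p) & ~s). Evaluate φ at each world:
  u (successors {x}): φ is false.
  v (successors ∅): φ is true.
  w (successors {u, v, w}): φ is true.
  x (successors {v}): φ is false.
For instance, at w:
  At w: q is false, [](~~(~p | p) & ~s) is false, so q -> [](~~(~p | p) & ~s) is true.
    At w: [](~~(~p | p) & ~s) requires ~~(~p | p) & ~s at every successor {u, v, w}.
      ~~(~p | p) & ~s fails at v, so [](~~(~p | p) & ~s) is false at w.
Satisfying worlds: {v, w}

v, w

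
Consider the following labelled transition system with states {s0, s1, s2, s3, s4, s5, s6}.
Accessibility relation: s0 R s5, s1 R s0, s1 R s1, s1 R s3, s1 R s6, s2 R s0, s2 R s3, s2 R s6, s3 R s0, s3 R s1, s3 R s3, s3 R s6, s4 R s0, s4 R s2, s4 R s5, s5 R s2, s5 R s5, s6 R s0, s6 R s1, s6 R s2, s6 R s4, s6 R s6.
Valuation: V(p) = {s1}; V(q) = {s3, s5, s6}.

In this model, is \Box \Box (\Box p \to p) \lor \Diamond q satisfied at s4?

At s4: \Box \Box (\Box p \to p) is true, \Diamond q is true, so \Box \Box (\Box p \to p) \lor \Diamond q is true.
  At s4: \Box \Box (\Box p \to p) requires \Box (\Box p \to p) at every successor {s0, s2, s5}.
      At s0: \Box (\Box p \to p) requires \Box p \to p at every successor {s5}.
        At s5: \Box p \to p is true.
      So \Box (\Box p \to p) is true at s0.
      At s2: \Box (\Box p \to p) requires \Box p \to p at every successor {s0, s3, s6}.
        At s0: \Box p \to p is true.
        At s3: \Box p \to p is true.
        At s6: \Box p \to p is true.
      So \Box (\Box p \to p) is true at s2.
      At s5: \Box (\Box p \to p) requires \Box p \to p at every successor {s2, s5}.
        At s2: \Box p \to p is true.
        At s5: \Box p \to p is true.
      So \Box (\Box p \to p) is true at s5.
  So \Box \Box (\Box p \to p) is true at s4.
  At s4: \Diamond q requires q at some successor in {s0, s2, s5}.
    q holds at s5, so \Diamond q is true at s4.

Yes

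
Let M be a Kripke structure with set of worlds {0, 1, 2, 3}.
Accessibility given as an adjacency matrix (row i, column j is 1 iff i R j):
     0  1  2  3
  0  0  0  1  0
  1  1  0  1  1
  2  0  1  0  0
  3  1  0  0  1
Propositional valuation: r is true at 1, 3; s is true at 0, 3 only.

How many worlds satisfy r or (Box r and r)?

Let φ = r or (Box r and r). Evaluate φ at each world:
  0 (successors {2}): φ is false.
  1 (successors {0, 2, 3}): φ is true.
  2 (successors {1}): φ is false.
  3 (successors {0, 3}): φ is true.
For instance, at 2:
  At 2: r is false, Box r and r is false, so r or (Box r and r) is false.
    At 2: Box r is true, r is false, so Box r and r is false.
      At 2: Box r requires r at every successor {1}.
        At 1: r is true.
      So Box r is true at 2.
Satisfying worlds: {1, 3}

2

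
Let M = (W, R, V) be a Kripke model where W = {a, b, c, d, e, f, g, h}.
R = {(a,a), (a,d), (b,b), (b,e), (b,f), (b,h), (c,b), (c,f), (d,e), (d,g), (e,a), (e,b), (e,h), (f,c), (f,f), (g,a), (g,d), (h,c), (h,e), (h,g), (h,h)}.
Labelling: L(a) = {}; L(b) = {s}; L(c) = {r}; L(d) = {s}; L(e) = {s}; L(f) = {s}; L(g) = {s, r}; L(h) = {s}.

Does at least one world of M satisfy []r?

Let φ = []r. Evaluate φ at each world:
  a (successors {a, d}): φ is false.
  b (successors {b, e, f, h}): φ is false.
  c (successors {b, f}): φ is false.
  d (successors {e, g}): φ is false.
  e (successors {a, b, h}): φ is false.
  f (successors {c, f}): φ is false.
  g (successors {a, d}): φ is false.
  h (successors {c, e, g, h}): φ is false.
For instance, at f:
  At f: []r requires r at every successor {c, f}.
    r fails at f, so []r is false at f.

No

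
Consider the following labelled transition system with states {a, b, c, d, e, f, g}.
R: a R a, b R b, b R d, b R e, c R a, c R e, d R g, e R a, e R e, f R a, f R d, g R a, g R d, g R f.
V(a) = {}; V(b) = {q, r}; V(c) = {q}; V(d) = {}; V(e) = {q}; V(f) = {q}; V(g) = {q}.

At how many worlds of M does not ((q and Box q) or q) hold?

Let φ = not ((q and Box q) or q). Evaluate φ at each world:
  a (successors {a}): φ is true.
  b (successors {b, d, e}): φ is false.
  c (successors {a, e}): φ is false.
  d (successors {g}): φ is true.
  e (successors {a, e}): φ is false.
  f (successors {a, d}): φ is false.
  g (successors {a, d, f}): φ is false.
For instance, at a:
  At a: (q and Box q) or q is false, so not ((q and Box q) or q) is true.
    At a: q and Box q is false, q is false, so (q and Box q) or q is false.
      At a: q is false, Box q is false, so q and Box q is false.
Satisfying worlds: {a, d}

2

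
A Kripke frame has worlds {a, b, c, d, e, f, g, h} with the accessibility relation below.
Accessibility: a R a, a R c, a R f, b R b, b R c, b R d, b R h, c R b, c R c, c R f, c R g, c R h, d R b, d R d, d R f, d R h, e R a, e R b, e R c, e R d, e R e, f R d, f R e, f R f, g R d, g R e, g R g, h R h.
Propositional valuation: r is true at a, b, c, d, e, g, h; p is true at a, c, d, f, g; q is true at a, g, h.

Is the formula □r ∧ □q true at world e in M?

No

At e: □r is true, □q is false, so □r ∧ □q is false.
  At e: □r requires r at every successor {a, b, c, d, e}.
    At a: r is true.
    At b: r is true.
    At c: r is true.
    At d: r is true.
    At e: r is true.
  So □r is true at e.
  At e: □q requires q at every successor {a, b, c, d, e}.
    q fails at b, so □q is false at e.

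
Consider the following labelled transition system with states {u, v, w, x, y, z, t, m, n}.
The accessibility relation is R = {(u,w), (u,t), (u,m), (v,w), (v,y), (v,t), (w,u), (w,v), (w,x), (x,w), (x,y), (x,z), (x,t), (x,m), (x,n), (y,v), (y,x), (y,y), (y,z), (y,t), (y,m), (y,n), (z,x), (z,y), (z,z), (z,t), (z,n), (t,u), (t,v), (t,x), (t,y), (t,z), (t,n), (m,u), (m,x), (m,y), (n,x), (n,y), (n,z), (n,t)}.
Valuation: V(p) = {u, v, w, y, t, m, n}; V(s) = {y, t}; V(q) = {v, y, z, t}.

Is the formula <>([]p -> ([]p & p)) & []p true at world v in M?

Yes

At v: <>([]p -> ([]p & p)) is true, []p is true, so <>([]p -> ([]p & p)) & []p is true.
  At v: <>([]p -> ([]p & p)) requires []p -> ([]p & p) at some successor in {w, y, t}.
    []p -> ([]p & p) holds at w, so <>([]p -> ([]p & p)) is true at v.
      At w: []p is false, []p & p is false, so []p -> ([]p & p) is true.
  At v: []p requires p at every successor {w, y, t}.
    At w: p is true.
    At y: p is true.
    At t: p is true.
  So []p is true at v.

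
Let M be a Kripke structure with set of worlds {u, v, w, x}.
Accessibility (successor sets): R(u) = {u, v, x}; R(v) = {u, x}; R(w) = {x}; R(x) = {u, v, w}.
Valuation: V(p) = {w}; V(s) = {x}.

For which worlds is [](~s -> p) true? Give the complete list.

w

Let φ = [](~s -> p). Evaluate φ at each world:
  u (successors {u, v, x}): φ is false.
  v (successors {u, x}): φ is false.
  w (successors {x}): φ is true.
  x (successors {u, v, w}): φ is false.
For instance, at w:
  At w: [](~s -> p) requires ~s -> p at every successor {x}.
    At x: ~s -> p is true.
  So [](~s -> p) is true at w.
Satisfying worlds: {w}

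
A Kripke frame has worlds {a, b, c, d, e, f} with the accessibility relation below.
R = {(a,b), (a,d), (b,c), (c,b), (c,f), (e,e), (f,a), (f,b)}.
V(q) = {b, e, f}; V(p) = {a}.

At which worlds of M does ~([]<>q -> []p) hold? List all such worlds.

b, e

Let φ = ~([]<>q -> []p). Evaluate φ at each world:
  a (successors {b, d}): φ is false.
  b (successors {c}): φ is true.
  c (successors {b, f}): φ is false.
  d (successors ∅): φ is false.
  e (successors {e}): φ is true.
  f (successors {a, b}): φ is false.
For instance, at b:
  At b: []<>q -> []p is false, so ~([]<>q -> []p) is true.
    At b: []<>q is true, []p is false, so []<>q -> []p is false.
      At b: []<>q requires <>q at every successor {c}.
        At c: <>q is true.
      So []<>q is true at b.
      At b: []p requires p at every successor {c}.
        p fails at c, so []p is false at b.
Satisfying worlds: {b, e}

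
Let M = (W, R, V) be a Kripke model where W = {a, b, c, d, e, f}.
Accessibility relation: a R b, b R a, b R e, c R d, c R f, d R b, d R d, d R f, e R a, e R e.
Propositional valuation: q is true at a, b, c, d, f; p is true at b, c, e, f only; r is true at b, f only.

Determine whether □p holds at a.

Yes

Recall that □ψ holds at a world iff ψ holds at every accessible world, and ◇ψ holds iff ψ holds at some accessible world.
At a: □p requires p at every successor {b}.
  At b: p is true.
So □p is true at a.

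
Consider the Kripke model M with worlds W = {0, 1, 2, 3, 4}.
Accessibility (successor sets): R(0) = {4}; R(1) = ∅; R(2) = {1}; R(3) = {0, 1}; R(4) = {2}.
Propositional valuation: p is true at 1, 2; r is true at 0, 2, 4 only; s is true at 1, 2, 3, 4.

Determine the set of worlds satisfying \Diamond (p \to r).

Recall that \Diamond ψ holds at a world iff ψ holds at some accessible world.
Let φ = \Diamond (p \to r). Evaluate φ at each world:
  0 (successors {4}): φ is true.
  1 (successors ∅): φ is false.
  2 (successors {1}): φ is false.
  3 (successors {0, 1}): φ is true.
  4 (successors {2}): φ is true.
For instance, at 3:
  At 3: \Diamond (p \to r) requires p \to r at some successor in {0, 1}.
    p \to r holds at 0, so \Diamond (p \to r) is true at 3.
Satisfying worlds: {0, 3, 4}

0, 3, 4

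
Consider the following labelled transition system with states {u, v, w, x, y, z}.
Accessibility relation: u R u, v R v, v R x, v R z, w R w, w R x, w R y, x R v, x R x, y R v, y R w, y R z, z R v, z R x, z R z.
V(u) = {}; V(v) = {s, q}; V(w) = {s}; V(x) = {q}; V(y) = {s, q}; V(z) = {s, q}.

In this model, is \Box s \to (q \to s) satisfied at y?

Yes

At y: \Box s is true, q \to s is true, so \Box s \to (q \to s) is true.
  At y: \Box s requires s at every successor {v, w, z}.
    At v: s is true.
    At w: s is true.
    At z: s is true.
  So \Box s is true at y.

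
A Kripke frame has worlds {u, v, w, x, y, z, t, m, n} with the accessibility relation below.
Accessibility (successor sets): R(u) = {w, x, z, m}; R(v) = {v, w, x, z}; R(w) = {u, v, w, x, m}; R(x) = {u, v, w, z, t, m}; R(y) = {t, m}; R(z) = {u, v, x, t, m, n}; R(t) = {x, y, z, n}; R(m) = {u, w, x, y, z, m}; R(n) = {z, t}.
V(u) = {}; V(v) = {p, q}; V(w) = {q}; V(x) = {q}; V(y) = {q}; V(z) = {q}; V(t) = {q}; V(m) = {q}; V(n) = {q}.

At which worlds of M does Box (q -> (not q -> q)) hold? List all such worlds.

Let φ = Box (q -> (not q -> q)). Evaluate φ at each world:
  u (successors {w, x, z, m}): φ is true.
  v (successors {v, w, x, z}): φ is true.
  w (successors {u, v, w, x, m}): φ is true.
  x (successors {u, v, w, z, t, m}): φ is true.
  y (successors {t, m}): φ is true.
  z (successors {u, v, x, t, m, n}): φ is true.
  t (successors {x, y, z, n}): φ is true.
  m (successors {u, w, x, y, z, m}): φ is true.
  n (successors {z, t}): φ is true.
For instance, at u:
  At u: Box (q -> (not q -> q)) requires q -> (not q -> q) at every successor {w, x, z, m}.
    At w: q -> (not q -> q) is true.
    At x: q -> (not q -> q) is true.
    At z: q -> (not q -> q) is true.
    At m: q -> (not q -> q) is true.
  So Box (q -> (not q -> q)) is true at u.
Satisfying worlds: {u, v, w, x, y, z, t, m, n}

u, v, w, x, y, z, t, m, n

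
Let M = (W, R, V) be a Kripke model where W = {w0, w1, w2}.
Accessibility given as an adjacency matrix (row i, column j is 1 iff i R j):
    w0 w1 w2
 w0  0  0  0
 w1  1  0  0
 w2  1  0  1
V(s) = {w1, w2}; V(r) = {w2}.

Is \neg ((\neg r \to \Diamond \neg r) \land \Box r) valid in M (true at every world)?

Yes

Recall that \Box ψ holds at a world iff ψ holds at every accessible world, and \Diamond ψ holds iff ψ holds at some accessible world.
Let φ = \neg ((\neg r \to \Diamond \neg r) \land \Box r). Evaluate φ at each world:
  w0 (successors ∅): φ is true.
  w1 (successors {w0}): φ is true.
  w2 (successors {w0, w2}): φ is true.
For instance, at w1:
  At w1: (\neg r \to \Diamond \neg r) \land \Box r is false, so \neg ((\neg r \to \Diamond \neg r) \land \Box r) is true.
    At w1: \neg r \to \Diamond \neg r is true, \Box r is false, so (\neg r \to \Diamond \neg r) \land \Box r is false.
      At w1: \neg r is true, \Diamond \neg r is true, so \neg r \to \Diamond \neg r is true.
      At w1: \Box r requires r at every successor {w0}.
        r fails at w0, so \Box r is false at w1.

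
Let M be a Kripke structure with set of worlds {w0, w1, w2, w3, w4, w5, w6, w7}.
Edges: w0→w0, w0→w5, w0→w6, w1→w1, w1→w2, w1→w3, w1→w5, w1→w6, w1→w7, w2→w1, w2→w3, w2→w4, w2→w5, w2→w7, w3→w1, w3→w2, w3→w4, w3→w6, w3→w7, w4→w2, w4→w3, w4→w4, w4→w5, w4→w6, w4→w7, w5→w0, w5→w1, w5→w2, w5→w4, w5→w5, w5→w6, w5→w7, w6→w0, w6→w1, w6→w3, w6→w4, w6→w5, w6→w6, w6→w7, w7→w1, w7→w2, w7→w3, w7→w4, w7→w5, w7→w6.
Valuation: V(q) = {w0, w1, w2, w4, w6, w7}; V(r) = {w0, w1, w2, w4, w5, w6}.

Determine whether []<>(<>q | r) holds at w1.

Yes

At w1: []<>(<>q | r) requires <>(<>q | r) at every successor {w1, w2, w3, w5, w6, w7}.
  At w1: <>(<>q | r) is true.
  At w2: <>(<>q | r) is true.
  At w3: <>(<>q | r) is true.
  At w5: <>(<>q | r) is true.
  At w6: <>(<>q | r) is true.
  At w7: <>(<>q | r) is true.
So []<>(<>q | r) is true at w1.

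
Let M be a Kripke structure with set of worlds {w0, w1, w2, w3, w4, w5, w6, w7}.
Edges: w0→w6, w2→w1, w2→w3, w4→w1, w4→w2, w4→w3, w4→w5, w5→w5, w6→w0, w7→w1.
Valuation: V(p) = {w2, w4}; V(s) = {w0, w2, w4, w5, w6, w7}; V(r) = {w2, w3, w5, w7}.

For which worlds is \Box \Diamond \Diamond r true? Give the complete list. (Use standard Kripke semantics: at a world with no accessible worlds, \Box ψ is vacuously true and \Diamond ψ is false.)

Let φ = \Box \Diamond \Diamond r. Evaluate φ at each world:
  w0 (successors {w6}): φ is false.
  w1 (successors ∅): φ is true.
  w2 (successors {w1, w3}): φ is false.
  w3 (successors ∅): φ is true.
  w4 (successors {w1, w2, w3, w5}): φ is false.
  w5 (successors {w5}): φ is true.
  w6 (successors {w0}): φ is false.
  w7 (successors {w1}): φ is false.
For instance, at w5:
  At w5: \Box \Diamond \Diamond r requires \Diamond \Diamond r at every successor {w5}.
      At w5: \Diamond \Diamond r requires \Diamond r at some successor in {w5}.
        \Diamond r holds at w5, so \Diamond \Diamond r is true at w5.
  So \Box \Diamond \Diamond r is true at w5.
Satisfying worlds: {w1, w3, w5}

w1, w3, w5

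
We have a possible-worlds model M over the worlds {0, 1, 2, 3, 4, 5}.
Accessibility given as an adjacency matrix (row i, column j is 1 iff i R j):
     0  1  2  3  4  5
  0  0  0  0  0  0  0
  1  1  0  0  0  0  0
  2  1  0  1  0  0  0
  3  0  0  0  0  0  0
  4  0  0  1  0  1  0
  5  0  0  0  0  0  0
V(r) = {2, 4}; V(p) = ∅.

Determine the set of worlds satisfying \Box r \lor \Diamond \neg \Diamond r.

0, 1, 2, 3, 4, 5

Let φ = \Box r \lor \Diamond \neg \Diamond r. Evaluate φ at each world:
  0 (successors ∅): φ is true.
  1 (successors {0}): φ is true.
  2 (successors {0, 2}): φ is true.
  3 (successors ∅): φ is true.
  4 (successors {2, 4}): φ is true.
  5 (successors ∅): φ is true.
For instance, at 2:
  At 2: \Box r is false, \Diamond \neg \Diamond r is true, so \Box r \lor \Diamond \neg \Diamond r is true.
    At 2: \Box r requires r at every successor {0, 2}.
      r fails at 0, so \Box r is false at 2.
    At 2: \Diamond \neg \Diamond r requires \neg \Diamond r at some successor in {0, 2}.
      \neg \Diamond r holds at 0, so \Diamond \neg \Diamond r is true at 2.
Satisfying worlds: {0, 1, 2, 3, 4, 5}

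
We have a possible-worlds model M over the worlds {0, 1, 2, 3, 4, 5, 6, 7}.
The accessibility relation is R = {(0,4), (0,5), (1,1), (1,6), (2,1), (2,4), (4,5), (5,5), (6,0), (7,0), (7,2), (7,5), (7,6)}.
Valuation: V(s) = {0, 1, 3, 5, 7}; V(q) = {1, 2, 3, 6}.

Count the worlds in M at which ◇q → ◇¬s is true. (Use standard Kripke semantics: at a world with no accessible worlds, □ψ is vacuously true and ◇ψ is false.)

8

Let φ = ◇q → ◇¬s. Evaluate φ at each world:
  0 (successors {4, 5}): φ is true.
  1 (successors {1, 6}): φ is true.
  2 (successors {1, 4}): φ is true.
  3 (successors ∅): φ is true.
  4 (successors {5}): φ is true.
  5 (successors {5}): φ is true.
  6 (successors {0}): φ is true.
  7 (successors {0, 2, 5, 6}): φ is true.
For instance, at 2:
  At 2: ◇q is true, ◇¬s is true, so ◇q → ◇¬s is true.
    At 2: ◇q requires q at some successor in {1, 4}.
      q holds at 1, so ◇q is true at 2.
    At 2: ◇¬s requires ¬s at some successor in {1, 4}.
      ¬s holds at 4, so ◇¬s is true at 2.
Satisfying worlds: {0, 1, 2, 3, 4, 5, 6, 7}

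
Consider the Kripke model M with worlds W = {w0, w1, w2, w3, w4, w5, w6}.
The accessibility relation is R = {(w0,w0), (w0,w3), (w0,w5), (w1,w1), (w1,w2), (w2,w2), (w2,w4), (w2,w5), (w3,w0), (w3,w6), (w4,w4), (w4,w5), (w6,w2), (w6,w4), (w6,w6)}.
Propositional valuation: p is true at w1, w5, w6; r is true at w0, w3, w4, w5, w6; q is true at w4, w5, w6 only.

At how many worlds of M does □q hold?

Let φ = □q. Evaluate φ at each world:
  w0 (successors {w0, w3, w5}): φ is false.
  w1 (successors {w1, w2}): φ is false.
  w2 (successors {w2, w4, w5}): φ is false.
  w3 (successors {w0, w6}): φ is false.
  w4 (successors {w4, w5}): φ is true.
  w5 (successors ∅): φ is true.
  w6 (successors {w2, w4, w6}): φ is false.
For instance, at w4:
  At w4: □q requires q at every successor {w4, w5}.
    At w4: q is true.
    At w5: q is true.
  So □q is true at w4.
Satisfying worlds: {w4, w5}

2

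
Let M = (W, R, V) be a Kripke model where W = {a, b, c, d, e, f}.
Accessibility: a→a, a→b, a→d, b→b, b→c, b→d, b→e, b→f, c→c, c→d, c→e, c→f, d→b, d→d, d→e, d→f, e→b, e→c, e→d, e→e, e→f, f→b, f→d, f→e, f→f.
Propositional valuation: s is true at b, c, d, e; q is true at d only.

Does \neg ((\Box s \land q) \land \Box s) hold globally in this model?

Yes

Let φ = \neg ((\Box s \land q) \land \Box s). Evaluate φ at each world:
  a (successors {a, b, d}): φ is true.
  b (successors {b, c, d, e, f}): φ is true.
  c (successors {c, d, e, f}): φ is true.
  d (successors {b, d, e, f}): φ is true.
  e (successors {b, c, d, e, f}): φ is true.
  f (successors {b, d, e, f}): φ is true.
For instance, at d:
  At d: (\Box s \land q) \land \Box s is false, so \neg ((\Box s \land q) \land \Box s) is true.
    At d: \Box s \land q is false, \Box s is false, so (\Box s \land q) \land \Box s is false.
      At d: \Box s is false, q is true, so \Box s \land q is false.
      At d: \Box s requires s at every successor {b, d, e, f}.
        s fails at f, so \Box s is false at d.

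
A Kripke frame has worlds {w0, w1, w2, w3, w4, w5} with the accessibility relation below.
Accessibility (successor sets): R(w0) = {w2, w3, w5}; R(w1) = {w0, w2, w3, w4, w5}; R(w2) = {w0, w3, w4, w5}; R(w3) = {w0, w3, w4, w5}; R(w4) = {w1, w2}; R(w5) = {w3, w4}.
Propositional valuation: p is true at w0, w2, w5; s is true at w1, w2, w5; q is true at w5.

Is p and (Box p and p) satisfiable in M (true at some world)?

Let φ = p and (Box p and p). Evaluate φ at each world:
  w0 (successors {w2, w3, w5}): φ is false.
  w1 (successors {w0, w2, w3, w4, w5}): φ is false.
  w2 (successors {w0, w3, w4, w5}): φ is false.
  w3 (successors {w0, w3, w4, w5}): φ is false.
  w4 (successors {w1, w2}): φ is false.
  w5 (successors {w3, w4}): φ is false.
For instance, at w5:
  At w5: p is true, Box p and p is false, so p and (Box p and p) is false.
    At w5: Box p is false, p is true, so Box p and p is false.
      At w5: Box p requires p at every successor {w3, w4}.
        p fails at w3, so Box p is false at w5.

No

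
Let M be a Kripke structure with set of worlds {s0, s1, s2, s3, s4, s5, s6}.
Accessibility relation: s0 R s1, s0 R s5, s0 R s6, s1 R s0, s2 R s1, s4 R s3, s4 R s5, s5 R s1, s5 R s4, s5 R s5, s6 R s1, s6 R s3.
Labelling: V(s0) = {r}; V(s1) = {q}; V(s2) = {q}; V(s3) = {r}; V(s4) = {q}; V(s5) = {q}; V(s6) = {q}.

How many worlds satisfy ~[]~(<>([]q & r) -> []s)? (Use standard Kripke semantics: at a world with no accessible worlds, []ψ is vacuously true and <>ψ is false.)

Recall that []ψ holds at a world iff ψ holds at every accessible world, and <>ψ holds iff ψ holds at some accessible world.
Let φ = ~[]~(<>([]q & r) -> []s). Evaluate φ at each world:
  s0 (successors {s1, s5, s6}): φ is true.
  s1 (successors {s0}): φ is true.
  s2 (successors {s1}): φ is false.
  s3 (successors ∅): φ is false.
  s4 (successors {s3, s5}): φ is true.
  s5 (successors {s1, s4, s5}): φ is true.
  s6 (successors {s1, s3}): φ is true.
For instance, at s6:
  At s6: []~(<>([]q & r) -> []s) is false, so ~[]~(<>([]q & r) -> []s) is true.
    At s6: []~(<>([]q & r) -> []s) requires ~(<>([]q & r) -> []s) at every successor {s1, s3}.
      ~(<>([]q & r) -> []s) fails at s3, so []~(<>([]q & r) -> []s) is false at s6.
Satisfying worlds: {s0, s1, s4, s5, s6}

5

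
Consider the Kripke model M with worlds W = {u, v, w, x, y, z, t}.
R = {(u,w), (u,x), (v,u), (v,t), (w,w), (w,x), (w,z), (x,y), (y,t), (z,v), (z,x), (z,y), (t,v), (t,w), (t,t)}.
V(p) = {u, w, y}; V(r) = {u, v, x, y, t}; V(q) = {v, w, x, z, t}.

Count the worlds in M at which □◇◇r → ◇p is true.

Let φ = □◇◇r → ◇p. Evaluate φ at each world:
  u (successors {w, x}): φ is true.
  v (successors {u, t}): φ is true.
  w (successors {w, x, z}): φ is true.
  x (successors {y}): φ is true.
  y (successors {t}): φ is false.
  z (successors {v, x, y}): φ is true.
  t (successors {v, w, t}): φ is true.
For instance, at v:
  At v: □◇◇r is true, ◇p is true, so □◇◇r → ◇p is true.
    At v: □◇◇r requires ◇◇r at every successor {u, t}.
      At u: ◇◇r is true.
      At t: ◇◇r is true.
    So □◇◇r is true at v.
    At v: ◇p requires p at some successor in {u, t}.
      p holds at u, so ◇p is true at v.
Satisfying worlds: {u, v, w, x, z, t}

6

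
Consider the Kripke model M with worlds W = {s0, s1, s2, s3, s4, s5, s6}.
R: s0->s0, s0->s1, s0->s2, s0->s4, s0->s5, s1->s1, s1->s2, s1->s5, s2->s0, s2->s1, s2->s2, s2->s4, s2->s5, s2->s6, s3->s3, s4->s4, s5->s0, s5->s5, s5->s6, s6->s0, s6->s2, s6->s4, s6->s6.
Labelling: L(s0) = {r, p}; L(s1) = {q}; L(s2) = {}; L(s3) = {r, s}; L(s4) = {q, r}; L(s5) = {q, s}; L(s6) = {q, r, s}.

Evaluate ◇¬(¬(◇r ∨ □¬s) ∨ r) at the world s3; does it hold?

At s3: ◇¬(¬(◇r ∨ □¬s) ∨ r) requires ¬(¬(◇r ∨ □¬s) ∨ r) at some successor in {s3}.
  At s3: ¬(¬(◇r ∨ □¬s) ∨ r) is false.
So ◇¬(¬(◇r ∨ □¬s) ∨ r) is false at s3.

No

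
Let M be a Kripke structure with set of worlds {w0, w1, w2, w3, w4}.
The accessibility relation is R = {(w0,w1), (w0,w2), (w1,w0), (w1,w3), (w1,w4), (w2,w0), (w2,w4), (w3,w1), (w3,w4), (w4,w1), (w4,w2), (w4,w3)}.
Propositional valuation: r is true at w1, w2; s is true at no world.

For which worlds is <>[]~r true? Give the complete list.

w0, w3, w4

Let φ = <>[]~r. Evaluate φ at each world:
  w0 (successors {w1, w2}): φ is true.
  w1 (successors {w0, w3, w4}): φ is false.
  w2 (successors {w0, w4}): φ is false.
  w3 (successors {w1, w4}): φ is true.
  w4 (successors {w1, w2, w3}): φ is true.
For instance, at w3:
  At w3: <>[]~r requires []~r at some successor in {w1, w4}.
    []~r holds at w1, so <>[]~r is true at w3.
      At w1: []~r requires ~r at every successor {w0, w3, w4}.
        At w0: ~r is true.
        At w3: ~r is true.
        At w4: ~r is true.
      So []~r is true at w1.
Satisfying worlds: {w0, w3, w4}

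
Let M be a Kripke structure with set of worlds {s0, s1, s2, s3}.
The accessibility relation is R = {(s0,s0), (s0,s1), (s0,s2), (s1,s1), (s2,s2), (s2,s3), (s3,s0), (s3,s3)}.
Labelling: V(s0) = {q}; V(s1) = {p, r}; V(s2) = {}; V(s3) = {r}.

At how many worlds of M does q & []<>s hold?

Recall that []ψ holds at a world iff ψ holds at every accessible world, and <>ψ holds iff ψ holds at some accessible world.
Let φ = q & []<>s. Evaluate φ at each world:
  s0 (successors {s0, s1, s2}): φ is false.
  s1 (successors {s1}): φ is false.
  s2 (successors {s2, s3}): φ is false.
  s3 (successors {s0, s3}): φ is false.
For instance, at s0:
  At s0: q is true, []<>s is false, so q & []<>s is false.
    At s0: []<>s requires <>s at every successor {s0, s1, s2}.
      <>s fails at s0, so []<>s is false at s0.
Satisfying worlds: none.

0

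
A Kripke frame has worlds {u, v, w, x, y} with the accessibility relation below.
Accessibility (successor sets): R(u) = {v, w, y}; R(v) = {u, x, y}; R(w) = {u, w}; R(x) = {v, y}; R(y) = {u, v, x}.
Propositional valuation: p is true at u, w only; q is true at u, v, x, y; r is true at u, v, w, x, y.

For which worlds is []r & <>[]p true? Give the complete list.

Recall that []ψ holds at a world iff ψ holds at every accessible world, and <>ψ holds iff ψ holds at some accessible world.
Let φ = []r & <>[]p. Evaluate φ at each world:
  u (successors {v, w, y}): φ is true.
  v (successors {u, x, y}): φ is false.
  w (successors {u, w}): φ is true.
  x (successors {v, y}): φ is false.
  y (successors {u, v, x}): φ is false.
For instance, at v:
  At v: []r is true, <>[]p is false, so []r & <>[]p is false.
    At v: []r requires r at every successor {u, x, y}.
      At u: r is true.
      At x: r is true.
      At y: r is true.
    So []r is true at v.
    At v: <>[]p requires []p at some successor in {u, x, y}.
      At u: []p is false.
      At x: []p is false.
      At y: []p is false.
    So <>[]p is false at v.
Satisfying worlds: {u, w}

u, w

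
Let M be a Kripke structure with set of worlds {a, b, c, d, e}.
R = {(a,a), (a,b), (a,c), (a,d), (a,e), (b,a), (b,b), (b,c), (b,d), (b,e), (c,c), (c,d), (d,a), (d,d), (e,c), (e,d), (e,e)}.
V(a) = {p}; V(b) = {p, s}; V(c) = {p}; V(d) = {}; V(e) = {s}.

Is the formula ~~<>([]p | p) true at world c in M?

At c: ~<>([]p | p) is false, so ~~<>([]p | p) is true.
  At c: <>([]p | p) is true, so ~<>([]p | p) is false.
    At c: <>([]p | p) requires []p | p at some successor in {c, d}.
      []p | p holds at c, so <>([]p | p) is true at c.

Yes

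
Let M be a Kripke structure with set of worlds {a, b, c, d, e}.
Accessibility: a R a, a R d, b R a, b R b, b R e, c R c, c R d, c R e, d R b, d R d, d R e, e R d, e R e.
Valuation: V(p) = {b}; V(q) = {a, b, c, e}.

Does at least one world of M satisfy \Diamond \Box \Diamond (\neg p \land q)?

Recall that \Box ψ holds at a world iff ψ holds at every accessible world, and \Diamond ψ holds iff ψ holds at some accessible world.
Let φ = \Diamond \Box \Diamond (\neg p \land q). Evaluate φ at each world:
  a (successors {a, d}): φ is true.
  b (successors {a, b, e}): φ is true.
  c (successors {c, d, e}): φ is true.
  d (successors {b, d, e}): φ is true.
  e (successors {d, e}): φ is true.
Detail at a (witness):
  At a: \Diamond \Box \Diamond (\neg p \land q) requires \Box \Diamond (\neg p \land q) at some successor in {a, d}.
    \Box \Diamond (\neg p \land q) holds at a, so \Diamond \Box \Diamond (\neg p \land q) is true at a.
      At a: \Box \Diamond (\neg p \land q) requires \Diamond (\neg p \land q) at every successor {a, d}.
        At a: \Diamond (\neg p \land q) is true.
        At d: \Diamond (\neg p \land q) is true.
      So \Box \Diamond (\neg p \land q) is true at a.

Yes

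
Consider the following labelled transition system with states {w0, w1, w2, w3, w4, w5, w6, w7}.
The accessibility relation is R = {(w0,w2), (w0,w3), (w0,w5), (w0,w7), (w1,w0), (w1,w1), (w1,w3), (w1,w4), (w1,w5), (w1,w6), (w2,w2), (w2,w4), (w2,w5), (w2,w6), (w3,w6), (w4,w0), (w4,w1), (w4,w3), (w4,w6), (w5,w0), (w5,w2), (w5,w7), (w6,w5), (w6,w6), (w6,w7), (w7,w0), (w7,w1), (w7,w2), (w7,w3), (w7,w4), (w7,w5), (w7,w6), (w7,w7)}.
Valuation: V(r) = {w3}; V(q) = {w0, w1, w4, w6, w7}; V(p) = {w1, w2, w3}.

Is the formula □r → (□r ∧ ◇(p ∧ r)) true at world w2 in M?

Yes

Recall that □ψ holds at a world iff ψ holds at every accessible world, and ◇ψ holds iff ψ holds at some accessible world.
At w2: □r is false, □r ∧ ◇(p ∧ r) is false, so □r → (□r ∧ ◇(p ∧ r)) is true.
  At w2: □r requires r at every successor {w2, w4, w5, w6}.
    r fails at w2, so □r is false at w2.
  At w2: □r is false, ◇(p ∧ r) is false, so □r ∧ ◇(p ∧ r) is false.
    At w2: □r requires r at every successor {w2, w4, w5, w6}.
      r fails at w2, so □r is false at w2.
    At w2: ◇(p ∧ r) requires p ∧ r at some successor in {w2, w4, w5, w6}.
      At w2: p ∧ r is false.
      At w4: p ∧ r is false.
      At w5: p ∧ r is false.
      At w6: p ∧ r is false.
    So ◇(p ∧ r) is false at w2.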